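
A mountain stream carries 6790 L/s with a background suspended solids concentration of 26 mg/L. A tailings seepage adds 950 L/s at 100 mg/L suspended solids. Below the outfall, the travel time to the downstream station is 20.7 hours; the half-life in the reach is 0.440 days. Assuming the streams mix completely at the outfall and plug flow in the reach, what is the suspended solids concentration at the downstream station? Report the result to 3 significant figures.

Conservation of mass: C = (6790·26.00 + 950.0·100.0) / 7740 = 271500/7740 = 35.08 mg/L.
Half-life 0.440 d → k = ln 2 / 0.440 = 1.575 d⁻¹.
Decay over the reach: 35.08·exp(−kt) = 35.08·0.2570 = 9.016 mg/L.

9.02 mg/L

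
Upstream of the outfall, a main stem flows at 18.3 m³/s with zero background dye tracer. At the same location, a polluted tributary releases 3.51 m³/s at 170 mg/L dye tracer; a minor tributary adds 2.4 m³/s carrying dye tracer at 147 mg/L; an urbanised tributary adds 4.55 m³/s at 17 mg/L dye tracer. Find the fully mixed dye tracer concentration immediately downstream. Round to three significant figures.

35.7 mg/L

Conservation of mass: C = (18.30·0 + 3.510·170.0 + 2.400·147.0 + 4.550·17.00) / 28.76 = 1027/28.76 = 35.70 mg/L.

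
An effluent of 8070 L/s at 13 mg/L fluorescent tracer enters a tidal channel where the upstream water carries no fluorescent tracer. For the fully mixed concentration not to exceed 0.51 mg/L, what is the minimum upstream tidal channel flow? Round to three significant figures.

198000 L/s

Set C_mix = 0.51: (Q·0 + 8070·13.00) / (Q + 8070) = 0.51
→ Q = 8070·(13.00 − 0.51)/(0.51 − 0) = 197600 L/s.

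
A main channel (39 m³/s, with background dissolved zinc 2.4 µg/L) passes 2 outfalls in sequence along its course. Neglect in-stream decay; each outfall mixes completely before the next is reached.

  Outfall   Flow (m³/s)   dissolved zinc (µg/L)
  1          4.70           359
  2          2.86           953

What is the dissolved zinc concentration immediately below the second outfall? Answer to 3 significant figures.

Outfall 1: combined Q = 43.70 m³/s; C = (39.00·2.400 + 4.700·359.0)/43.70 = 40.75 µg/L.
Outfall 2: combined Q = 46.56 m³/s; C = (43.70·40.75 + 2.860·953.0)/46.56 = 96.79 µg/L.

96.8 µg/L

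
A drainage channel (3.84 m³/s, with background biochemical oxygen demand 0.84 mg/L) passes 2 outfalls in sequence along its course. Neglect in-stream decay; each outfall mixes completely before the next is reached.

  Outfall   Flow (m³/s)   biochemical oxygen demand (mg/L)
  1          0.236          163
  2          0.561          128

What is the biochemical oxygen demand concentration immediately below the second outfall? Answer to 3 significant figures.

Below outfall 1: Q → 4.076 m³/s, C = (3.840·0.8400 + 0.2360·163.0)/4.076 = 10.23 mg/L.
Below outfall 2: Q → 4.637 m³/s, C = (4.076·10.23 + 0.5610·128.0)/4.637 = 24.48 mg/L.

24.5 mg/L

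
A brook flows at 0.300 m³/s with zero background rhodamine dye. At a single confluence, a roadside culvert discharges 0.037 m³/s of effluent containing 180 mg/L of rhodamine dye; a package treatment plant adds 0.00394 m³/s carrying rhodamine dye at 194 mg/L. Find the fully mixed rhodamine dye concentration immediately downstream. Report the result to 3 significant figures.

21.8 mg/L

Mass balance: C = (0.3000·0 + 0.03700·180.0 + 0.003940·194.0) / 0.3409 = 7.424/0.3409 = 21.78 mg/L.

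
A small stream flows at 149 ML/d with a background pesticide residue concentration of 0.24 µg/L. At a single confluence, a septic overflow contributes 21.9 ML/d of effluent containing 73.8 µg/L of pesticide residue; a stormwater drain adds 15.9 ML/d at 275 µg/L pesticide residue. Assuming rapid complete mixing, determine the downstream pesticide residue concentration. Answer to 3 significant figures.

Flow-weighted average: C = (149.0·0.2400 + 21.90·73.80 + 15.90·275.0) / 186.8 = 6024/186.8 = 32.25 µg/L.

32.3 µg/L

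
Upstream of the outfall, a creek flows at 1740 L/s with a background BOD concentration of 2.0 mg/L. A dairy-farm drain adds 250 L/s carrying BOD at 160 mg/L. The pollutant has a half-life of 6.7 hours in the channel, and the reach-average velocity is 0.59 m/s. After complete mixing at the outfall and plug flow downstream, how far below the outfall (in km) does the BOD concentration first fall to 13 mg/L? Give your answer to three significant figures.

Mixed concentration C = ΣQC/ΣQ = (1740·2.000 + 250.0·160.0) / 1990 = 43480/1990 = 21.85 mg/L.
Half-life 6.7 h → k = ln 2 / 6.7 = 0.1035 h⁻¹ = 2.483 d⁻¹.
Set 21.85·exp(−k·t) = 13 → t = ln(21.85/13)/k = 18070 s = 5.019 h.
Distance = v·t = 0.59·18070 = 10660 m = 10.66 km.

10.7 km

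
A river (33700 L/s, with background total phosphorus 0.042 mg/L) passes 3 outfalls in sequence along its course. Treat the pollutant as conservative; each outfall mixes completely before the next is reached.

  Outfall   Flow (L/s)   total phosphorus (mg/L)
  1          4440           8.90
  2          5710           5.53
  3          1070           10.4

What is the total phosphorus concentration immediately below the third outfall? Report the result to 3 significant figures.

1.86 mg/L

After outfall 1: Q = 33700 + 4440 = 38140 L/s; C = (33700·0.04200 + 4440·8.900)/38140 = 1.073 mg/L.
After outfall 2: Q = 38140 + 5710 = 43850 L/s; C = (38140·1.073 + 5710·5.530)/43850 = 1.654 mg/L.
After outfall 3: Q = 43850 + 1070 = 44920 L/s; C = (43850·1.654 + 1070·10.40)/44920 = 1.862 mg/L.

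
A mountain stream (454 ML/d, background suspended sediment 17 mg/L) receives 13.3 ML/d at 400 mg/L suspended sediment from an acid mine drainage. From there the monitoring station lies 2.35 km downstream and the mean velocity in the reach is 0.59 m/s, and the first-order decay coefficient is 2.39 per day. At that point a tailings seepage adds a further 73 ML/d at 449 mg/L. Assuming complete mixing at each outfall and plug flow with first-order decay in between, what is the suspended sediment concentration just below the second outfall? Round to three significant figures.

82.3 mg/L

Flow-weighted average: C = (454.0·17.00 + 13.30·400.0) / 467.3 = 13040/467.3 = 27.90 mg/L; combined flow 467.3 ML/d.
Travel time t = 2.35·1000 / 0.59 = 3983 s = 1.106 h.
First-order decay: C = 27.90·exp(−k·t) = 27.90·0.8957 = 24.99 mg/L.
Second outfall: C = (467.3·24.99 + 73.00·449.0)/540.3 = 82.28 mg/L.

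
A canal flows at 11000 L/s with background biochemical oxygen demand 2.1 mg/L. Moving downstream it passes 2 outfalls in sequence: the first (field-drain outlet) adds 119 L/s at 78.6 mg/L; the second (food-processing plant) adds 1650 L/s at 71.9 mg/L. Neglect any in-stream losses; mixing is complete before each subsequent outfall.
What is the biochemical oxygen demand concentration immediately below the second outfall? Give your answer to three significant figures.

Outfall 1: combined Q = 11120 L/s; C = (11000·2.100 + 119.0·78.60)/11120 = 2.919 mg/L.
Outfall 2: combined Q = 12770 L/s; C = (11120·2.919 + 1650·71.90)/12770 = 11.83 mg/L.

11.8 mg/L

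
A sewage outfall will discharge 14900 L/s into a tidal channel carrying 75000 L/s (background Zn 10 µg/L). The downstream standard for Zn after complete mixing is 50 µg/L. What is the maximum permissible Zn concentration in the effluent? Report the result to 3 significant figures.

251 µg/L

At the limit, (Qr·Cr + Qe·Cₑ)/(Qr + Qe) = 50:
Cₑ = (89900·50 − 75000·10.00) / 14900 = 251.3 µg/L.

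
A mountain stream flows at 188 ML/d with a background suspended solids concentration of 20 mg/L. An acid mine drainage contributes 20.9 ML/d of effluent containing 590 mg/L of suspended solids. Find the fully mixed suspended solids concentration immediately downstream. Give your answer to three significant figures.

Mixed concentration C = ΣQC/ΣQ = (188.0·20.00 + 20.90·590.0) / 208.9 = 16090/208.9 = 77.03 mg/L.

77.0 mg/L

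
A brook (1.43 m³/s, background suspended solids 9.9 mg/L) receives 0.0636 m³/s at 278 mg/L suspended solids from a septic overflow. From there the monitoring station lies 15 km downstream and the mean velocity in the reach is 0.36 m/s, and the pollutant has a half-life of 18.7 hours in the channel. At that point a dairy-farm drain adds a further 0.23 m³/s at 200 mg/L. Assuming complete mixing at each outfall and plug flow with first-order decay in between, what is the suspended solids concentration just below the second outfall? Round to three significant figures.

38.7 mg/L

Flow-weighted average: C = (1.430·9.900 + 0.06360·278.0) / 1.494 = 31.84/1.494 = 21.32 mg/L; combined flow 1.494 m³/s.
Travel time t = 15·1000 / 0.36 = 41670 s = 11.57 h.
Half-life 18.7 h → k = ln 2 / 18.7 = 0.03707 h⁻¹ = 0.8896 d⁻¹.
After decay, C = 21.32 × e^(−kt) = 21.32 × 0.6512 = 13.88 mg/L.
At the second outfall, C = (1.494·13.88 + 0.2300·200.0) / (1.494 + 0.2300) = 38.72 mg/L.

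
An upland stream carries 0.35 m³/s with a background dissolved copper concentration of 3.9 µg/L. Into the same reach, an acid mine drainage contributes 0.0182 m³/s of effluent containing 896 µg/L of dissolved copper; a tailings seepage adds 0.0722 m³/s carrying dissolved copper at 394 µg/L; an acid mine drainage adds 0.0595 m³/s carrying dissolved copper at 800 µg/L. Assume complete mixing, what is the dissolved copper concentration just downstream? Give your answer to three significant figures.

Conservation of mass: C = (0.3500·3.900 + 0.01820·896.0 + 0.07220·394.0 + 0.05950·800.0) / 0.4999 = 93.72/0.4999 = 187.5 µg/L.

187 µg/L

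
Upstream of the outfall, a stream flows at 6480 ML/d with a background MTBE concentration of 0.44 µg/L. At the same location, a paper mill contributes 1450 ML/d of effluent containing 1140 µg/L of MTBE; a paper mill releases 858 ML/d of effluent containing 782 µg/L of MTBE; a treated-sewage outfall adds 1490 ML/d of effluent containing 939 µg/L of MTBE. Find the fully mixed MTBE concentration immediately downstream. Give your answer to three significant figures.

After mixing, C = (6480·0.4400 + 1450·1140 + 858.0·782.0 + 1490·939.0) / 10280 = 3726000/10280 = 362.5 µg/L.

363 µg/L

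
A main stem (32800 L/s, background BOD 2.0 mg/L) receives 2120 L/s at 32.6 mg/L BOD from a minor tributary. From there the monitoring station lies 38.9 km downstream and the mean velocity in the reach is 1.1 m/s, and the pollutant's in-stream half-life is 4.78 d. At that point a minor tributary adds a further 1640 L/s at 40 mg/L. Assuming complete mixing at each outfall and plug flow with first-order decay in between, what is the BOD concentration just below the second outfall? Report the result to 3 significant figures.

5.27 mg/L

Mixed concentration C = ΣQC/ΣQ = (32800·2.000 + 2120·32.60) / 34920 = 134700/34920 = 3.858 mg/L; combined flow 34920 L/s.
Travel time t = 38.9·1000 / 1.1 = 35360 s = 9.823 h.
Half-life 4.78 d → k = ln 2 / 4.78 = 0.1450 d⁻¹.
Applying C = C₀e^(−kt): 3.858 × 0.9424 = 3.635 mg/L.
At the second outfall, C = (34920·3.635 + 1640·40.00) / (34920 + 1640) = 5.267 mg/L.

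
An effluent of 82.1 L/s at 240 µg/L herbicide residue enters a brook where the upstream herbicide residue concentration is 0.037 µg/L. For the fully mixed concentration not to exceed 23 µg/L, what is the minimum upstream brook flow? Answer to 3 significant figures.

Set C_mix = 23: (Q·0.03700 + 82.10·240.0) / (Q + 82.10) = 23
→ Q = 82.10·(240.0 − 23)/(23 − 0.03700) = 775.8 L/s.

776 L/s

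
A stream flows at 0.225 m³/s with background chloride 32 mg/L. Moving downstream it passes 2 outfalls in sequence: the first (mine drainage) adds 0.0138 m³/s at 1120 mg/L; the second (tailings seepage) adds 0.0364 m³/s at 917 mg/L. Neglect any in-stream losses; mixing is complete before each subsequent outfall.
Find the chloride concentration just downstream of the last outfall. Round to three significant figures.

After outfall 1: Q = 0.2250 + 0.01380 = 0.2388 m³/s; C = (0.2250·32.00 + 0.01380·1120)/0.2388 = 94.87 mg/L.
After outfall 2: Q = 0.2388 + 0.03640 = 0.2752 m³/s; C = (0.2388·94.87 + 0.03640·917.0)/0.2752 = 203.6 mg/L.

204 mg/L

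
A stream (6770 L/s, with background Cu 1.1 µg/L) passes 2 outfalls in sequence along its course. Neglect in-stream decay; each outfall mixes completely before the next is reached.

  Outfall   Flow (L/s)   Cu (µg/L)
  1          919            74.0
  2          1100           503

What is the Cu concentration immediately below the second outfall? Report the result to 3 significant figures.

71.5 µg/L

After outfall 1: Q = 6770 + 919.0 = 7689 L/s; C = (6770·1.100 + 919.0·74.00)/7689 = 9.813 µg/L.
After outfall 2: Q = 7689 + 1100 = 8789 L/s; C = (7689·9.813 + 1100·503.0)/8789 = 71.54 µg/L.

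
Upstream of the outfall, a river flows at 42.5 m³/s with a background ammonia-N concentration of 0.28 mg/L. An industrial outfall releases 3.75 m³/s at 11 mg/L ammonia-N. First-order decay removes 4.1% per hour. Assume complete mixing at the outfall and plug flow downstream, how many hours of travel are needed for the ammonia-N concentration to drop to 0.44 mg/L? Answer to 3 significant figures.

After mixing, C = (42.50·0.2800 + 3.750·11.00) / 46.25 = 53.15/46.25 = 1.149 mg/L.
4.1%/h lost → k = −ln(1 − 0.041) = 0.04186 h⁻¹.
1.149·exp(−k·t) = 0.44 → t = ln(1.149/0.44)/k = 82560 s = 22.93 h.

22.9 h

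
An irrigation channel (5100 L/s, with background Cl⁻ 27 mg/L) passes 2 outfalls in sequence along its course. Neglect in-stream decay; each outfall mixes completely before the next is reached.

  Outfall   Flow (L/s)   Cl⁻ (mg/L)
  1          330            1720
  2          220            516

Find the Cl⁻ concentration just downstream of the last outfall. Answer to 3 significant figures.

145 mg/L

After outfall 1: Q = 5100 + 330.0 = 5430 L/s; C = (5100·27.00 + 330.0·1720)/5430 = 129.9 mg/L.
After outfall 2: Q = 5430 + 220.0 = 5650 L/s; C = (5430·129.9 + 220.0·516.0)/5650 = 144.9 mg/L.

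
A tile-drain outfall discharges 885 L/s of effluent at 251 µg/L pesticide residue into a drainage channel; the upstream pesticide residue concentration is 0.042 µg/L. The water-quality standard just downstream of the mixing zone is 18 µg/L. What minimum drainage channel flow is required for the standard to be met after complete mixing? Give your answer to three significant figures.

Set C_mix = 18: (Q·0.04200 + 885.0·251.0) / (Q + 885.0) = 18
→ Q = 885.0·(251.0 − 18)/(18 − 0.04200) = 11480 L/s.

11500 L/s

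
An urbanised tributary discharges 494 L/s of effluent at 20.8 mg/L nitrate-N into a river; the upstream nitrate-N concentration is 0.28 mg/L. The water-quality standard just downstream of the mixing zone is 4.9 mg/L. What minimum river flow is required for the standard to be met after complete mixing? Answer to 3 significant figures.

Set C_mix = 4.9: (Q·0.2800 + 494.0·20.80) / (Q + 494.0) = 4.9
→ Q = 494.0·(20.80 − 4.9)/(4.9 − 0.2800) = 1700 L/s.

1700 L/s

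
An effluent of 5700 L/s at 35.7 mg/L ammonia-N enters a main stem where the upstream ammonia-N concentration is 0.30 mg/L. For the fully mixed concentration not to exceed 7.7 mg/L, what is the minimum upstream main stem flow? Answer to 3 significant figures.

21600 L/s

Set C_mix = 7.7: (Q·0.3000 + 5700·35.70) / (Q + 5700) = 7.7
→ Q = 5700·(35.70 − 7.7)/(7.7 − 0.3000) = 21570 L/s.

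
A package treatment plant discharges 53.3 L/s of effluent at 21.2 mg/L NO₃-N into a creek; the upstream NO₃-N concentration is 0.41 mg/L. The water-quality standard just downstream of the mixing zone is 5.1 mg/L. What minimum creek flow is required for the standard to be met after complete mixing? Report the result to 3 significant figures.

Set C_mix = 5.1: (Q·0.4100 + 53.30·21.20) / (Q + 53.30) = 5.1
→ Q = 53.30·(21.20 − 5.1)/(5.1 − 0.4100) = 183.0 L/s.

183 L/s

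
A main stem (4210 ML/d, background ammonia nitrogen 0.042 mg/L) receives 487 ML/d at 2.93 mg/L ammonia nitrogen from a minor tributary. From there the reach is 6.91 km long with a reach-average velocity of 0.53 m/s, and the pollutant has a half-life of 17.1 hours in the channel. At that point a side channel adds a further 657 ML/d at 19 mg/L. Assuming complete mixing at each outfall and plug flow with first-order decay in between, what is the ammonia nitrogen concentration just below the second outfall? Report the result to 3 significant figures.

Mass balance: C = (4210·0.04200 + 487.0·2.930) / 4697 = 1604/4697 = 0.3414 mg/L; combined flow 4697 ML/d.
Travel time t = 6.91·1000 / 0.53 = 13040 s = 3.622 h.
Half-life 17.1 h → k = ln 2 / 17.1 = 0.04053 h⁻¹ = 0.9728 d⁻¹.
Decay over the reach: 0.3414·exp(−kt) = 0.3414·0.8635 = 0.2948 mg/L.
Second outfall: C = (4697·0.2948 + 657.0·19.00)/5354 = 2.590 mg/L.

2.59 mg/L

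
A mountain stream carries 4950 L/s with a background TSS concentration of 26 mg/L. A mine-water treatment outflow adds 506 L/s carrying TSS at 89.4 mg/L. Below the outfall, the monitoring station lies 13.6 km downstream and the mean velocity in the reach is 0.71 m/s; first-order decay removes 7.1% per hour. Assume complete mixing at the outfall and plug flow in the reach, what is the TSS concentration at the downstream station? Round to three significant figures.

21.5 mg/L

Mass balance: C = (4950·26.00 + 506.0·89.40) / 5456 = 173900/5456 = 31.88 mg/L.
Travel time t = 13.6·1000 / 0.71 = 19150 s = 5.321 h.
7.1%/h lost → k = −ln(1 − 0.071) = 0.07365 h⁻¹.
First-order decay: C = 31.88·exp(−k·t) = 31.88·0.6758 = 21.54 mg/L.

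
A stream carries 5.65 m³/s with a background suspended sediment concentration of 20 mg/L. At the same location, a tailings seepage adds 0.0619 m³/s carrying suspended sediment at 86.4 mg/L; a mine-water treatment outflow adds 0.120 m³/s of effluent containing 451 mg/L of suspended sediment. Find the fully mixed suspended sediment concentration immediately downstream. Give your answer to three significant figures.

29.6 mg/L

Flow-weighted average: C = (5.650·20.00 + 0.06190·86.40 + 0.1200·451.0) / 5.832 = 172.5/5.832 = 29.57 mg/L.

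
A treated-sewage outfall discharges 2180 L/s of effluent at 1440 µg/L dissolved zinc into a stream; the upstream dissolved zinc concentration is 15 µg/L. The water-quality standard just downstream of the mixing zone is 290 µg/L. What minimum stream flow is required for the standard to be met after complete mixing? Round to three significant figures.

9120 L/s

Set C_mix = 290: (Q·15.00 + 2180·1440) / (Q + 2180) = 290
→ Q = 2180·(1440 − 290)/(290 − 15.00) = 9116 L/s.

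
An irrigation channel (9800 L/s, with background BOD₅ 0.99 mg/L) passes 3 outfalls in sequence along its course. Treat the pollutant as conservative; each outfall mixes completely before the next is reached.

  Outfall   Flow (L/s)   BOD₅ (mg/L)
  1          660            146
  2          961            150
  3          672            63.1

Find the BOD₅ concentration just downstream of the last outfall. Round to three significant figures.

24.2 mg/L

Outfall 1: combined Q = 10460 L/s; C = (9800·0.9900 + 660.0·146.0)/10460 = 10.14 mg/L.
Outfall 2: combined Q = 11420 L/s; C = (10460·10.14 + 961.0·150.0)/11420 = 21.91 mg/L.
Outfall 3: combined Q = 12090 L/s; C = (11420·21.91 + 672.0·63.10)/12090 = 24.20 mg/L.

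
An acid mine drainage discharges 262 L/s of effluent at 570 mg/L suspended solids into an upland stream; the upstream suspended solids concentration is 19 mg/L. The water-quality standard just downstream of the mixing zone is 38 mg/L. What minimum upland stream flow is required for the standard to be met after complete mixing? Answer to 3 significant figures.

7340 L/s

Set C_mix = 38: (Q·19.00 + 262.0·570.0) / (Q + 262.0) = 38
→ Q = 262.0·(570.0 − 38)/(38 − 19.00) = 7336 L/s.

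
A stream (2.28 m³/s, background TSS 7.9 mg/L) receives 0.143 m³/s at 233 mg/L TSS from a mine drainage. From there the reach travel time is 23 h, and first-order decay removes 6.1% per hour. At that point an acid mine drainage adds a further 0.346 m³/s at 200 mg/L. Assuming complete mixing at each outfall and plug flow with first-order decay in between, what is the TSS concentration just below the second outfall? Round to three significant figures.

Flow-weighted average: C = (2.280·7.900 + 0.1430·233.0) / 2.423 = 51.33/2.423 = 21.18 mg/L; combined flow 2.423 m³/s.
6.1%/h lost → k = −ln(1 − 0.061) = 0.06294 h⁻¹.
First-order decay: C = 21.18·exp(−k·t) = 21.18·0.2351 = 4.981 mg/L.
At the second outfall, C = (2.423·4.981 + 0.3460·200.0) / (2.423 + 0.3460) = 29.35 mg/L.

29.3 mg/L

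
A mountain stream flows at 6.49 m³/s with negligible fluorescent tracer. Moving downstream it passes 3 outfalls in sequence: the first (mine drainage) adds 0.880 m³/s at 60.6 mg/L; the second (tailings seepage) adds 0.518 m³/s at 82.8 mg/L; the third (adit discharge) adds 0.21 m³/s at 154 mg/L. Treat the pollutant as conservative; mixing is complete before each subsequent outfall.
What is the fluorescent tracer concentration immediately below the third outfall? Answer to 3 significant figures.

After outfall 1: Q = 6.490 + 0.8800 = 7.370 m³/s; C = (6.490·0 + 0.8800·60.60)/7.370 = 7.236 mg/L.
After outfall 2: Q = 7.370 + 0.5180 = 7.888 m³/s; C = (7.370·7.236 + 0.5180·82.80)/7.888 = 12.20 mg/L.
After outfall 3: Q = 7.888 + 0.2100 = 8.098 m³/s; C = (7.888·12.20 + 0.2100·154.0)/8.098 = 15.88 mg/L.

15.9 mg/L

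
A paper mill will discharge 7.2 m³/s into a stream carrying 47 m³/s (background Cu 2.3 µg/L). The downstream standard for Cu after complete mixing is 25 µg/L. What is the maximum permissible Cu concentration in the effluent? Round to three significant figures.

At the limit, (Qr·Cr + Qe·Cₑ)/(Qr + Qe) = 25:
Cₑ = (54.20·25 − 47.00·2.300) / 7.200 = 173.2 µg/L.

173 µg/L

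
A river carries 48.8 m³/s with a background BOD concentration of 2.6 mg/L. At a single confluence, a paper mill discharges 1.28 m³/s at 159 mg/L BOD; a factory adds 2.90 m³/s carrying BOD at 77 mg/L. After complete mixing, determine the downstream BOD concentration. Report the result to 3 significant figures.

10.5 mg/L

After mixing, C = (48.80·2.600 + 1.280·159.0 + 2.900·77.00) / 52.98 = 553.7/52.98 = 10.45 mg/L.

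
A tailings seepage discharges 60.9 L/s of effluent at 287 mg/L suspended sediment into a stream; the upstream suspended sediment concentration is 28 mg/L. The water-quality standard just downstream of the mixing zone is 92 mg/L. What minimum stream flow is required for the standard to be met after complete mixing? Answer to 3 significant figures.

Set C_mix = 92: (Q·28.00 + 60.90·287.0) / (Q + 60.90) = 92
→ Q = 60.90·(287.0 − 92)/(92 − 28.00) = 185.6 L/s.

186 L/s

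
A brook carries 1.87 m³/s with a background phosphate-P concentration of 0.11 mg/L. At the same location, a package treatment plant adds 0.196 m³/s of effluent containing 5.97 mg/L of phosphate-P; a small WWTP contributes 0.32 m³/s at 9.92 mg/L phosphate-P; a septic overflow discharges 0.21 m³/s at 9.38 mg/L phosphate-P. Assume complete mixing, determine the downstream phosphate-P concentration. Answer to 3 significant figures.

2.51 mg/L

Flow-weighted average: C = (1.870·0.1100 + 0.1960·5.970 + 0.3200·9.920 + 0.2100·9.380) / 2.596 = 6.520/2.596 = 2.512 mg/L.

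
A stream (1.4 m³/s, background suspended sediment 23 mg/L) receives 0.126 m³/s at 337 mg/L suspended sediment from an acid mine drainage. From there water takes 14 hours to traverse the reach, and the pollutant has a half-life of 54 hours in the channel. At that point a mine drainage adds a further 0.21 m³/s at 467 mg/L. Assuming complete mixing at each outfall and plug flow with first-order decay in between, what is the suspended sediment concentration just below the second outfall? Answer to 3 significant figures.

Conservation of mass: C = (1.400·23.00 + 0.1260·337.0) / 1.526 = 74.66/1.526 = 48.93 mg/L; combined flow 1.526 m³/s.
Half-life 54 h → k = ln 2 / 54 = 0.01284 h⁻¹ = 0.3081 d⁻¹.
After decay, C = 48.93 × e^(−kt) = 48.93 × 0.8355 = 40.88 mg/L.
At the second outfall, C = (1.526·40.88 + 0.2100·467.0) / (1.526 + 0.2100) = 92.43 mg/L.

92.4 mg/L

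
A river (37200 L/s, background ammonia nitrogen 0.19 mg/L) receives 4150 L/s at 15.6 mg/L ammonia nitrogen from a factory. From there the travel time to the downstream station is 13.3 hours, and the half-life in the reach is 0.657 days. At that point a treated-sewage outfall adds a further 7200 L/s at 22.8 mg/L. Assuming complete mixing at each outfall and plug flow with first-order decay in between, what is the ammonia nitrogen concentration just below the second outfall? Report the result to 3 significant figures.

4.21 mg/L

Mass balance: C = (37200·0.1900 + 4150·15.60) / 41350 = 71810/41350 = 1.737 mg/L; combined flow 41350 L/s.
Half-life 0.657 d → k = ln 2 / 0.657 = 1.055 d⁻¹.
After decay, C = 1.737 × e^(−kt) = 1.737 × 0.5573 = 0.9678 mg/L.
Second outfall: C = (41350·0.9678 + 7200·22.80)/48550 = 4.206 mg/L.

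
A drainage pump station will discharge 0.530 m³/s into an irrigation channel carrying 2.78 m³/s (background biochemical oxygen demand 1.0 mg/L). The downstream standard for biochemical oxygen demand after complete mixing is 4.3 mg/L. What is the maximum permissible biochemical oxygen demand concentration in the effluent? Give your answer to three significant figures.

21.6 mg/L

At the limit, (Qr·Cr + Qe·Cₑ)/(Qr + Qe) = 4.3:
Cₑ = (3.310·4.3 − 2.780·1.000) / 0.5300 = 21.61 mg/L.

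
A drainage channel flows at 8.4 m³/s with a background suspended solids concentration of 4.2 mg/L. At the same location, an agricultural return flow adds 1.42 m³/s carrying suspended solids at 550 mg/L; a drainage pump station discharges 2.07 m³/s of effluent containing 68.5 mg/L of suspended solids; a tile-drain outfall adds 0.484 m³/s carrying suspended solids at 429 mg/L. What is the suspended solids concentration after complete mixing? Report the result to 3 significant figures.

Conservation of mass: C = (8.400·4.200 + 1.420·550.0 + 2.070·68.50 + 0.4840·429.0) / 12.37 = 1166/12.37 = 94.21 mg/L.

94.2 mg/L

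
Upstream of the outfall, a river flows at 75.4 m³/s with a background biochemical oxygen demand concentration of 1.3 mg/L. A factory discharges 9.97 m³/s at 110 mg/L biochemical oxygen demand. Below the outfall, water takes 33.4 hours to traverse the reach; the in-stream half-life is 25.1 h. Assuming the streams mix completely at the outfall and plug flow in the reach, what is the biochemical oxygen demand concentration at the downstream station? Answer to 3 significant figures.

Mass balance: C = (75.40·1.300 + 9.970·110.0) / 85.37 = 1195/85.37 = 13.99 mg/L.
Half-life 25.1 h → k = ln 2 / 25.1 = 0.02762 h⁻¹ = 0.6628 d⁻¹.
Applying C = C₀e^(−kt): 13.99 × 0.3976 = 5.564 mg/L.

5.56 mg/L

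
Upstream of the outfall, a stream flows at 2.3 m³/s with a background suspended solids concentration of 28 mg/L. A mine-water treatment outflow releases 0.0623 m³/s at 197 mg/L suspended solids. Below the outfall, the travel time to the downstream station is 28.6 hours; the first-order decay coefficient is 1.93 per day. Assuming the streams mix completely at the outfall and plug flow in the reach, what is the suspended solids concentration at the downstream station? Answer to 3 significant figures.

Mass balance: C = (2.300·28.00 + 0.06230·197.0) / 2.362 = 76.67/2.362 = 32.46 mg/L.
Applying C = C₀e^(−kt): 32.46 × 0.1003 = 3.254 mg/L.

3.25 mg/L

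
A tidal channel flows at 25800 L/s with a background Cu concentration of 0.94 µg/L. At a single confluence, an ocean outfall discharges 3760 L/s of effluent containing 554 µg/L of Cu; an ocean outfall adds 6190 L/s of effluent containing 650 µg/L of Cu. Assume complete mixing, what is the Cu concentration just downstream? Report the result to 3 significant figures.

Flow-weighted average: C = (25800·0.9400 + 3760·554.0 + 6190·650.0) / 35750 = 6131000/35750 = 171.5 µg/L.

171 µg/L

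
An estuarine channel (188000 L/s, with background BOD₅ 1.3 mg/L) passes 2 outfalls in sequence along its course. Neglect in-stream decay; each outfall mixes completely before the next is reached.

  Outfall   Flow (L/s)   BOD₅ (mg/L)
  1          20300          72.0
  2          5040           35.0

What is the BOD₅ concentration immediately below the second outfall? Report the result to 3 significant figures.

8.82 mg/L

Below outfall 1: Q → 208300 L/s, C = (188000·1.300 + 20300·72.00)/208300 = 8.190 mg/L.
Below outfall 2: Q → 213300 L/s, C = (208300·8.190 + 5040·35.00)/213300 = 8.823 mg/L.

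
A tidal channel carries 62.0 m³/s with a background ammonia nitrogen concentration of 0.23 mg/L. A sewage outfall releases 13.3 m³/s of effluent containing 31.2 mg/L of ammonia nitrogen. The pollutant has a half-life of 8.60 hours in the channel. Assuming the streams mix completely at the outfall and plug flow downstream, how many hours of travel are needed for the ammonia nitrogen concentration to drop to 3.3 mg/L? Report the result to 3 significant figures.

6.78 h

After mixing, C = (62.00·0.2300 + 13.30·31.20) / 75.30 = 429.2/75.30 = 5.700 mg/L.
Half-life 8.60 h → k = ln 2 / 8.60 = 0.08060 h⁻¹ = 1.934 d⁻¹.
5.700·exp(−k·t) = 3.3 → t = ln(5.700/3.3)/k = 24410 s = 6.781 h.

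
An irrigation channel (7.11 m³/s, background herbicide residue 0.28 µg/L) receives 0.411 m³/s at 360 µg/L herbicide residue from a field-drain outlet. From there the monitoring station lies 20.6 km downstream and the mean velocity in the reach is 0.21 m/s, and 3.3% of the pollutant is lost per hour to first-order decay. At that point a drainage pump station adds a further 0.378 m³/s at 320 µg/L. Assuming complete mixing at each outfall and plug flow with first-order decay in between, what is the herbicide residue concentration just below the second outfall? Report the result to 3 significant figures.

Mass balance: C = (7.110·0.2800 + 0.4110·360.0) / 7.521 = 150.0/7.521 = 19.94 µg/L; combined flow 7.521 m³/s.
Travel time t = 20.6·1000 / 0.21 = 98100 s = 27.25 h.
3.3%/h lost → k = −ln(1 − 0.033) = 0.03356 h⁻¹.
First-order decay: C = 19.94·exp(−k·t) = 19.94·0.4008 = 7.990 µg/L.
At the second outfall, C = (7.521·7.990 + 0.3780·320.0) / (7.521 + 0.3780) = 22.92 µg/L.

22.9 µg/L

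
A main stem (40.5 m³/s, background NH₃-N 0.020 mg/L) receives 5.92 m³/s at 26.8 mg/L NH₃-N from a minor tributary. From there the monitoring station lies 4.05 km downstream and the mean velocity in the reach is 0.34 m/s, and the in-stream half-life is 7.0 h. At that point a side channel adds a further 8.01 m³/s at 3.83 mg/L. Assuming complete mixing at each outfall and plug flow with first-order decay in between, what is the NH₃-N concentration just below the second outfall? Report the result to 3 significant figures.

After mixing, C = (40.50·0.02000 + 5.920·26.80) / 46.42 = 159.5/46.42 = 3.435 mg/L; combined flow 46.42 m³/s.
Travel time t = 4.05·1000 / 0.34 = 11910 s = 3.309 h.
Half-life 7.0 h → k = ln 2 / 7.0 = 0.09902 h⁻¹ = 2.377 d⁻¹.
Applying C = C₀e^(−kt): 3.435 × 0.7206 = 2.476 mg/L.
At the second outfall, C = (46.42·2.476 + 8.010·3.830) / (46.42 + 8.010) = 2.675 mg/L.

2.67 mg/L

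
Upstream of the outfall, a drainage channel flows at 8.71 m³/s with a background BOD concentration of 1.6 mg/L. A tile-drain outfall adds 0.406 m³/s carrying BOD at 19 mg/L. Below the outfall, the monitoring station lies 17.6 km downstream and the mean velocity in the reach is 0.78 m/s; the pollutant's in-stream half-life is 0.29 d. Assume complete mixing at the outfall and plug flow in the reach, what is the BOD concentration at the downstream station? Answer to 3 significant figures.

1.27 mg/L

Mixed concentration C = ΣQC/ΣQ = (8.710·1.600 + 0.4060·19.00) / 9.116 = 21.65/9.116 = 2.375 mg/L.
Travel time t = 17.6·1000 / 0.78 = 22560 s = 6.268 h.
Half-life 0.29 d → k = ln 2 / 0.29 = 2.390 d⁻¹.
Decay over the reach: 2.375·exp(−kt) = 2.375·0.5357 = 1.272 mg/L.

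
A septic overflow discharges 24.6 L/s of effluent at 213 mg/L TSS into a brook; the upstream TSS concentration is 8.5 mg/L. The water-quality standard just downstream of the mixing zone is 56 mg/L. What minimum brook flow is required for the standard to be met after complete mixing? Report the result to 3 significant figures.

81.3 L/s

Set C_mix = 56: (Q·8.500 + 24.60·213.0) / (Q + 24.60) = 56
→ Q = 24.60·(213.0 − 56)/(56 − 8.500) = 81.31 L/s.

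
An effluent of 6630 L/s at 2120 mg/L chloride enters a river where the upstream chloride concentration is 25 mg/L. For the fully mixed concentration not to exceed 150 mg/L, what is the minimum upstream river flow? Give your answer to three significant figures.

Set C_mix = 150: (Q·25.00 + 6630·2120) / (Q + 6630) = 150
→ Q = 6630·(2120 − 150)/(150 − 25.00) = 104500 L/s.

104000 L/s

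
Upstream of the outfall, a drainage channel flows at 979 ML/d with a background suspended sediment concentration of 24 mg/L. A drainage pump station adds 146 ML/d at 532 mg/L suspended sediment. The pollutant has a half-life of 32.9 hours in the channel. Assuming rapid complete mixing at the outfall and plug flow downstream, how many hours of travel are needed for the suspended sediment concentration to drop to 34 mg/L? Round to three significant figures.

Conservation of mass: C = (979.0·24.00 + 146.0·532.0) / 1125 = 101200/1125 = 89.93 mg/L.
Half-life 32.9 h → k = ln 2 / 32.9 = 0.02107 h⁻¹ = 0.5056 d⁻¹.
89.93·exp(−k·t) = 34 → t = ln(89.93/34)/k = 166200 s = 46.17 h.

46.2 h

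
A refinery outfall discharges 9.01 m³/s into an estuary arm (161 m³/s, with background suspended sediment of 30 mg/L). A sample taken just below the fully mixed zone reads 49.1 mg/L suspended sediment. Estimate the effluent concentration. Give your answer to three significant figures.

Mass balance: 161.0·30.00 + 9.010·Cₑ = 170.0·49.10
→ Cₑ = (170.0·49.10 − 161.0·30.00) / 9.010 = 390.4 mg/L.

390 mg/L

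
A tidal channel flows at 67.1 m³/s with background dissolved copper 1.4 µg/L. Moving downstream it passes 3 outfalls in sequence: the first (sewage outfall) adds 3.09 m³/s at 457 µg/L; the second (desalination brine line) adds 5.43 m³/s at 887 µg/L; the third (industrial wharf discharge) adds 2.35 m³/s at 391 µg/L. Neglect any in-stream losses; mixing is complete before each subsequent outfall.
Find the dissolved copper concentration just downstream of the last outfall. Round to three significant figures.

92.9 µg/L

Below outfall 1: Q → 70.19 m³/s, C = (67.10·1.400 + 3.090·457.0)/70.19 = 21.46 µg/L.
Below outfall 2: Q → 75.62 m³/s, C = (70.19·21.46 + 5.430·887.0)/75.62 = 83.61 µg/L.
Below outfall 3: Q → 77.97 m³/s, C = (75.62·83.61 + 2.350·391.0)/77.97 = 92.87 µg/L.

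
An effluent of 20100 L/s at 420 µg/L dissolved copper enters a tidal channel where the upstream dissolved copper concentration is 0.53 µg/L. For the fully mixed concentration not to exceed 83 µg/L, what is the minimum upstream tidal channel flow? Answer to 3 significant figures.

82100 L/s

Set C_mix = 83: (Q·0.5300 + 20100·420.0) / (Q + 20100) = 83
→ Q = 20100·(420.0 − 83)/(83 − 0.5300) = 82140 L/s.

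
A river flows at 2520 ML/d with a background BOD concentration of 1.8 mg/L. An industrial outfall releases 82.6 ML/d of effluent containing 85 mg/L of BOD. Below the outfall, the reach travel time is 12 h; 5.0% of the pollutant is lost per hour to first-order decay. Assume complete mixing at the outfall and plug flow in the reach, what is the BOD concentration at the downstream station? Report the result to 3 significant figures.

Mixed concentration C = ΣQC/ΣQ = (2520·1.800 + 82.60·85.00) / 2603 = 11560/2603 = 4.441 mg/L.
5.0%/h lost → k = −ln(1 − 0.05) = 0.05129 h⁻¹.
Decay over the reach: 4.441·exp(−kt) = 4.441·0.5404 = 2.400 mg/L.

2.40 mg/L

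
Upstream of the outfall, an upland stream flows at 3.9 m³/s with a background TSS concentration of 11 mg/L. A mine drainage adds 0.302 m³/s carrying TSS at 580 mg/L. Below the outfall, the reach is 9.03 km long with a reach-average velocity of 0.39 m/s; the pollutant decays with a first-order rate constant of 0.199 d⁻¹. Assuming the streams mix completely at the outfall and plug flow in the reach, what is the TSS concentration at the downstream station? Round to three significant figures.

Mass balance: C = (3.900·11.00 + 0.3020·580.0) / 4.202 = 218.1/4.202 = 51.89 mg/L.
Travel time t = 9.03·1000 / 0.39 = 23150 s = 6.432 h.
Decay over the reach: 51.89·exp(−kt) = 51.89·0.9481 = 49.20 mg/L.

49.2 mg/L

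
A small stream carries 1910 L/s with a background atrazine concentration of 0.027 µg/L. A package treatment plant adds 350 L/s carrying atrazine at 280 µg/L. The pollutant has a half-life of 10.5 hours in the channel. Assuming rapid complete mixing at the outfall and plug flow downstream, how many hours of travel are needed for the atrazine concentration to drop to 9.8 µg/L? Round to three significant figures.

22.5 h

Mass balance: C = (1910·0.02700 + 350.0·280.0) / 2260 = 98050/2260 = 43.39 µg/L.
Half-life 10.5 h → k = ln 2 / 10.5 = 0.06601 h⁻¹ = 1.584 d⁻¹.
43.39·exp(−k·t) = 9.8 → t = ln(43.39/9.8)/k = 81130 s = 22.54 h.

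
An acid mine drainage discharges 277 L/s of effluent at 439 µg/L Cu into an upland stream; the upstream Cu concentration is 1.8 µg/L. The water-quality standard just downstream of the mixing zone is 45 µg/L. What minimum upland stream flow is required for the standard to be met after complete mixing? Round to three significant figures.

Set C_mix = 45: (Q·1.800 + 277.0·439.0) / (Q + 277.0) = 45
→ Q = 277.0·(439.0 − 45)/(45 − 1.800) = 2526 L/s.

2530 L/s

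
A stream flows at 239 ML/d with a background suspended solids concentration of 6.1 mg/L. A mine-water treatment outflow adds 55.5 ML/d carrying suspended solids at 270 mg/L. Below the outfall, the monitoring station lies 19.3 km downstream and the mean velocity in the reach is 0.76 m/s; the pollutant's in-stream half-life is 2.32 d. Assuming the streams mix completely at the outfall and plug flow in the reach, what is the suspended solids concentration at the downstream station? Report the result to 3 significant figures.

Mixed concentration C = ΣQC/ΣQ = (239.0·6.100 + 55.50·270.0) / 294.5 = 16440/294.5 = 55.83 mg/L.
Travel time t = 19.3·1000 / 0.76 = 25390 s = 7.054 h.
Half-life 2.32 d → k = ln 2 / 2.32 = 0.2988 d⁻¹.
After decay, C = 55.83 × e^(−kt) = 55.83 × 0.9159 = 51.14 mg/L.

51.1 mg/L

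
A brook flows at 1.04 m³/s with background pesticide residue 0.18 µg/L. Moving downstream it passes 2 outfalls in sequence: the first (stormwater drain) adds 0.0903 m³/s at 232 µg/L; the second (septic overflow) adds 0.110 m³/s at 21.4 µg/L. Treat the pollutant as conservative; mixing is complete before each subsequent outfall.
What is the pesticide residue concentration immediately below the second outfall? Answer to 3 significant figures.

Below outfall 1: Q → 1.130 m³/s, C = (1.040·0.1800 + 0.09030·232.0)/1.130 = 18.70 µg/L.
Below outfall 2: Q → 1.240 m³/s, C = (1.130·18.70 + 0.1100·21.40)/1.240 = 18.94 µg/L.

18.9 µg/L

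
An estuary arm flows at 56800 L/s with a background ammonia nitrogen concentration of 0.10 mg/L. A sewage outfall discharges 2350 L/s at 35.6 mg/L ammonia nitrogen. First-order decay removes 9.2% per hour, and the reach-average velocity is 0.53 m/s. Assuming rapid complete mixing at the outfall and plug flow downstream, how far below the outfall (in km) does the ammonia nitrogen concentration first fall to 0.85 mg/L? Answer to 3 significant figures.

11.4 km

Mixed concentration C = ΣQC/ΣQ = (56800·0.1000 + 2350·35.60) / 59150 = 89340/59150 = 1.510 mg/L.
9.2%/h lost → k = −ln(1 − 0.092) = 0.09651 h⁻¹.
Set 1.510·exp(−k·t) = 0.85 → t = ln(1.510/0.85)/k = 21440 s = 5.957 h.
Distance = v·t = 0.53·21440 = 11370 m = 11.37 km.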